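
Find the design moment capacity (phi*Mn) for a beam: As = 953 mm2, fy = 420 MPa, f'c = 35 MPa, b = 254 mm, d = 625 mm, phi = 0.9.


a = As * fy / (0.85 * f'c * b)
= 953 * 420 / (0.85 * 35 * 254)
= 52.969 mm
Mn = As * fy * (d - a/2) / 10^6
= 239.5618 kN-m
phi*Mn = 0.9 * 239.5618 = 215.61 kN-m

215.61


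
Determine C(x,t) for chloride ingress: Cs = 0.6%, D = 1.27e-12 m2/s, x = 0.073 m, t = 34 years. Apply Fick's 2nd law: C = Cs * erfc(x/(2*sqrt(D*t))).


t_seconds = 34 * 365.25 * 24 * 3600 = 1072958400.0 s
arg = 0.073 / (2 * sqrt(1.27e-12 * 1072958400.0))
= 0.9888
erfc(0.9888) = 0.162
C = 0.6 * 0.162 = 0.0972%

0.0972


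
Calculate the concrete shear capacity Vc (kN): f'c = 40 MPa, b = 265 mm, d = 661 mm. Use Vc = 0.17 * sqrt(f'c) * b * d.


Vc = 0.17 * sqrt(40) * 265 * 661 / 1000
= 188.33 kN

188.33


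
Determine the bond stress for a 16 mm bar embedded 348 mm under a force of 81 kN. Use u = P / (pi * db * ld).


u = P / (pi * db * ld)
= 81 * 1000 / (pi * 16 * 348)
= 4.631 MPa

4.631


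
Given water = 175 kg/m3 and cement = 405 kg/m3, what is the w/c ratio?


w/c = water / cement
w/c = 175 / 405 = 0.432

0.432


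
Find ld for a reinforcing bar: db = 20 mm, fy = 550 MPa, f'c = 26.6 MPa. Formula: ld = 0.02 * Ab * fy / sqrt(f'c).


Ab = pi * 20^2 / 4 = 314.159 mm2
ld = 0.02 * 314.159 * 550 / sqrt(26.6)
= 670.0 mm

670.0


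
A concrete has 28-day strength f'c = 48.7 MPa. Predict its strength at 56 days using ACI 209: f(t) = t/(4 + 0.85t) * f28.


f(56) = 56 / (4 + 0.85 * 56) * 48.7
= 56 / 51.6 * 48.7
= 52.85 MPa

52.85


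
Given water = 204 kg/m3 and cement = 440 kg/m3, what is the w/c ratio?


w/c = water / cement
w/c = 204 / 440 = 0.464

0.464


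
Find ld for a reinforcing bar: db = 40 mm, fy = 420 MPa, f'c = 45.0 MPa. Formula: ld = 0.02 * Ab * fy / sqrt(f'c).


Ab = pi * 40^2 / 4 = 1256.637 mm2
ld = 0.02 * 1256.637 * 420 / sqrt(45.0)
= 1573.6 mm

1573.6


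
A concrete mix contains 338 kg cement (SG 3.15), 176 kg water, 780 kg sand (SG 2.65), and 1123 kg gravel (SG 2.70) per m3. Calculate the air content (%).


Vol cement = 338 / (3.15 * 1000) = 0.107302 m3
Vol water = 176 / 1000 = 0.176 m3
Vol sand = 780 / (2.65 * 1000) = 0.29434 m3
Vol gravel = 1123 / (2.70 * 1000) = 0.415926 m3
Total solid + water volume = 0.993567 m3
Air = (1 - 0.993567) * 100 = 0.64%

0.64


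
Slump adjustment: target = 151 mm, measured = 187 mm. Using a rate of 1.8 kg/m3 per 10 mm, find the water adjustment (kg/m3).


Difference = 151 - 187 = -36 mm
Water adjustment = -36 * 1.8 / 10 = -6.5 kg/m3

-6.5


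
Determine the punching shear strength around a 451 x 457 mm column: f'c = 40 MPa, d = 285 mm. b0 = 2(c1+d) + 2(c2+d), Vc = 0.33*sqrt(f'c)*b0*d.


b0 = 2*(451 + 285) + 2*(457 + 285) = 2956 mm
Vc = 0.33 * sqrt(40) * 2956 * 285 / 1000
= 1758.3 kN

1758.3


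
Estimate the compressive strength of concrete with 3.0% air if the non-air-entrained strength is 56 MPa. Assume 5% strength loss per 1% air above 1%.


Strength loss = (3.0 - 1) * 5 = 10.0%
f'c = 56 * (1 - 10.0/100)
= 50.4 MPa

50.4


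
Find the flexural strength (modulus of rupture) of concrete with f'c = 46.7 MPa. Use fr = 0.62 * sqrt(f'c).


fr = 0.62 * sqrt(46.7)
= 4.237 MPa

4.237


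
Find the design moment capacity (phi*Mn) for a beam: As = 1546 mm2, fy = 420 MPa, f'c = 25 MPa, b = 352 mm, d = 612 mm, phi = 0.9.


a = As * fy / (0.85 * f'c * b)
= 1546 * 420 / (0.85 * 25 * 352)
= 86.8075 mm
Mn = As * fy * (d - a/2) / 10^6
= 369.2009 kN-m
phi*Mn = 0.9 * 369.2009 = 332.28 kN-m

332.28


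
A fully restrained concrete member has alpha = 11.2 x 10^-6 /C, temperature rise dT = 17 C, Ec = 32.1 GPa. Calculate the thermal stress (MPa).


sigma = alpha * dT * Ec
= 11.2e-6 * 17 * 32.1 * 1000
= 6.112 MPa

6.112


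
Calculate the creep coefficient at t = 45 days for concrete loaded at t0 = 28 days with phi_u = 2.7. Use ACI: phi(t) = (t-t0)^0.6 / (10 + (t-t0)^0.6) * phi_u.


dt = 45 - 28 = 17
phi = 17^0.6 / (10 + 17^0.6) * 2.7
= 0.955

0.955


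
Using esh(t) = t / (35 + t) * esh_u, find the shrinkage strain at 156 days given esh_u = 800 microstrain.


esh(156) = 156 / (35 + 156) * 800
= 156 / 191 * 800
= 653.4 microstrain

653.4


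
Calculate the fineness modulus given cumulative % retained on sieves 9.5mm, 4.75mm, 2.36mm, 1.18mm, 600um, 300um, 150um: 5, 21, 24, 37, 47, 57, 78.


FM = sum(cumulative % retained) / 100
= 269 / 100
= 2.69

2.69


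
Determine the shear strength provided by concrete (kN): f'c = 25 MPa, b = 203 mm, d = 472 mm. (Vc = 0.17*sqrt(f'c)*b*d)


Vc = 0.17 * sqrt(25) * 203 * 472 / 1000
= 81.44 kN

81.44


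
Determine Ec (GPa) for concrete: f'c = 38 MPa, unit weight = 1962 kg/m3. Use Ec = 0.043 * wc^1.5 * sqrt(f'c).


Ec = 0.043 * 1962^1.5 * sqrt(38) / 1000
= 23.04 GPa

23.04


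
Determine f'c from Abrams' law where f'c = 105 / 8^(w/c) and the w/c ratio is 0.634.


f'c = 105 / 8^0.634
= 105 / 3.737
= 28.1 MPa

28.1


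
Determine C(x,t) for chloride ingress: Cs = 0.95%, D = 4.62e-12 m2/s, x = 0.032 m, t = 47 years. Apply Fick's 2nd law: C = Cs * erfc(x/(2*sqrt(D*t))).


t_seconds = 47 * 365.25 * 24 * 3600 = 1483207200.0 s
arg = 0.032 / (2 * sqrt(4.62e-12 * 1483207200.0))
= 0.1933
erfc(0.1933) = 0.7846
C = 0.95 * 0.7846 = 0.7454%

0.7454


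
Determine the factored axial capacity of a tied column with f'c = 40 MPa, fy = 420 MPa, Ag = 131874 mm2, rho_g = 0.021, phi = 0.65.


Ast = rho * Ag = 0.021 * 131874 = 2769.354 mm2
phi*Pn = 0.65 * 0.80 * (0.85 * 40 * (131874 - 2769.354) + 420 * 2769.354) / 1000
= 2887.4 kN

2887.4


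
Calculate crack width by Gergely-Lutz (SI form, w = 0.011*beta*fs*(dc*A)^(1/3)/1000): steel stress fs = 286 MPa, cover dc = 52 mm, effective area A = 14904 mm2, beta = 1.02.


w = 0.011 * beta * fs * (dc * A)^(1/3) / 1000
= 0.011 * 1.02 * 286 * (52 * 14904)^(1/3) / 1000
= 0.295 mm

0.295


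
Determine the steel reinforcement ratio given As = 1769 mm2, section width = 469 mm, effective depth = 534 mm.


rho = As / (b * d)
= 1769 / (469 * 534)
= 0.0071

0.0071


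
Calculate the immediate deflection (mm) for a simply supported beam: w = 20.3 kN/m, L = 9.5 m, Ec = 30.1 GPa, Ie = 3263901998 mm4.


Convert: L = 9.5 m = 9500 mm, Ec = 30.1 GPa = 30100 MPa
delta = 5 * 20.3 * 9500^4 / (384 * 30100 * 3263901998)
= 21.91 mm

21.91


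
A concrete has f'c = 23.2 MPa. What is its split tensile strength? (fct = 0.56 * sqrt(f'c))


fct = 0.56 * sqrt(23.2)
= 0.56 * 4.817
= 2.697 MPa

2.697


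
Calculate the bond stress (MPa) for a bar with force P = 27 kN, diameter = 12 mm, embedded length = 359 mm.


u = P / (pi * db * ld)
= 27 * 1000 / (pi * 12 * 359)
= 1.995 MPa

1.995


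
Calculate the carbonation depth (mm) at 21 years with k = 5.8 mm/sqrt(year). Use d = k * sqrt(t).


depth = k * sqrt(t)
= 5.8 * sqrt(21)
= 26.58 mm

26.58


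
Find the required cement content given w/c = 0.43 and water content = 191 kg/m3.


Cement = water / (w/c)
= 191 / 0.43
= 444.2 kg/m3

444.2


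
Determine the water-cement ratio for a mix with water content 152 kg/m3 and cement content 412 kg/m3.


w/c = water / cement
w/c = 152 / 412 = 0.369

0.369


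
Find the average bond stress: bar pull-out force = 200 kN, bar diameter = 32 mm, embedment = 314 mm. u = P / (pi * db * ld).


u = P / (pi * db * ld)
= 200 * 1000 / (pi * 32 * 314)
= 6.336 MPa

6.336


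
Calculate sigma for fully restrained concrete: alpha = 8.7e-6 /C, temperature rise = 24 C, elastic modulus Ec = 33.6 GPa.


sigma = alpha * dT * Ec
= 8.7e-6 * 24 * 33.6 * 1000
= 7.016 MPa

7.016


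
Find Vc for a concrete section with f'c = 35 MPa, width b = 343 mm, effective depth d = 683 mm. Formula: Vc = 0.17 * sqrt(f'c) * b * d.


Vc = 0.17 * sqrt(35) * 343 * 683 / 1000
= 235.61 kN

235.61


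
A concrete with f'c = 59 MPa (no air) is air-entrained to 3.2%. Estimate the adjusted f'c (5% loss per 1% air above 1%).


Strength loss = (3.2 - 1) * 5 = 11.0%
f'c = 59 * (1 - 11.0/100)
= 52.51 MPa

52.51


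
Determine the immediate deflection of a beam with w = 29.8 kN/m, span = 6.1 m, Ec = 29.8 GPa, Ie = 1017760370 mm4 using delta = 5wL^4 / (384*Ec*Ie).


Convert: L = 6.1 m = 6100 mm, Ec = 29.8 GPa = 29800 MPa
delta = 5 * 29.8 * 6100^4 / (384 * 29800 * 1017760370)
= 17.71 mm

17.71


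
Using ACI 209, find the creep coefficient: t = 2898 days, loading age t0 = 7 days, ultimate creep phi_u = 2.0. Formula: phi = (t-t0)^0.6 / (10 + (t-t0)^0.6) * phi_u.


dt = 2898 - 7 = 2891
phi = 2891^0.6 / (10 + 2891^0.6) * 2.0
= 1.845

1.845


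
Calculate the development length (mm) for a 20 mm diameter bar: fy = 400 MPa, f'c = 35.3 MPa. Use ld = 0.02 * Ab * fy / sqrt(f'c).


Ab = pi * 20^2 / 4 = 314.159 mm2
ld = 0.02 * 314.159 * 400 / sqrt(35.3)
= 423.0 mm

423.0


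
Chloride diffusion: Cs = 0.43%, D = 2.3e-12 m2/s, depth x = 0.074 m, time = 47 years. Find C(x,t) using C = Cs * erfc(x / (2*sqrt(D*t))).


t_seconds = 47 * 365.25 * 24 * 3600 = 1483207200.0 s
arg = 0.074 / (2 * sqrt(2.3e-12 * 1483207200.0))
= 0.6335
erfc(0.6335) = 0.3703
C = 0.43 * 0.3703 = 0.1592%

0.1592


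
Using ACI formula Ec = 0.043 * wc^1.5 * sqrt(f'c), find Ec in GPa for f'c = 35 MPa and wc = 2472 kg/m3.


Ec = 0.043 * 2472^1.5 * sqrt(35) / 1000
= 31.27 GPa

31.27


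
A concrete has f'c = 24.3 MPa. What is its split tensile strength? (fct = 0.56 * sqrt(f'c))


fct = 0.56 * sqrt(24.3)
= 0.56 * 4.93
= 2.761 MPa

2.761


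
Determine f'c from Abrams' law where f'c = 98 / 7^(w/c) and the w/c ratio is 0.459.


f'c = 98 / 7^0.459
= 98 / 2.443
= 40.12 MPa

40.12


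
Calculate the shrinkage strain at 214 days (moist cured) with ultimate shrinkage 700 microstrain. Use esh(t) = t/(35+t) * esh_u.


esh(214) = 214 / (35 + 214) * 700
= 214 / 249 * 700
= 601.6 microstrain

601.6


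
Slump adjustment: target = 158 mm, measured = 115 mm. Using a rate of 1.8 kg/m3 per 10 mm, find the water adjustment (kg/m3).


Difference = 158 - 115 = 43 mm
Water adjustment = 43 * 1.8 / 10 = 7.7 kg/m3

7.7


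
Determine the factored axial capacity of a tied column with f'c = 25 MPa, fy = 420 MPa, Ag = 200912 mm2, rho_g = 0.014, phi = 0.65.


Ast = rho * Ag = 0.014 * 200912 = 2812.768 mm2
phi*Pn = 0.65 * 0.80 * (0.85 * 25 * (200912 - 2812.768) + 420 * 2812.768) / 1000
= 2803.31 kN

2803.31


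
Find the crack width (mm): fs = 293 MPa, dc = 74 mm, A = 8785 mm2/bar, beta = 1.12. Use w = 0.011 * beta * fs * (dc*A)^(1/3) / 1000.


w = 0.011 * beta * fs * (dc * A)^(1/3) / 1000
= 0.011 * 1.12 * 293 * (74 * 8785)^(1/3) / 1000
= 0.313 mm

0.313


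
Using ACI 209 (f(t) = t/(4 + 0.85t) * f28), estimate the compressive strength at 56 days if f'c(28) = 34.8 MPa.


f(56) = 56 / (4 + 0.85 * 56) * 34.8
= 56 / 51.6 * 34.8
= 37.77 MPa

37.77


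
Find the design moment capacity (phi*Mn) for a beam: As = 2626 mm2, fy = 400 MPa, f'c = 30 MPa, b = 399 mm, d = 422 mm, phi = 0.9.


a = As * fy / (0.85 * f'c * b)
= 2626 * 400 / (0.85 * 30 * 399)
= 103.2385 mm
Mn = As * fy * (d - a/2) / 10^6
= 389.0479 kN-m
phi*Mn = 0.9 * 389.0479 = 350.14 kN-m

350.14


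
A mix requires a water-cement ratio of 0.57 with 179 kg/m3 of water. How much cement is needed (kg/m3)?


Cement = water / (w/c)
= 179 / 0.57
= 314.0 kg/m3

314.0


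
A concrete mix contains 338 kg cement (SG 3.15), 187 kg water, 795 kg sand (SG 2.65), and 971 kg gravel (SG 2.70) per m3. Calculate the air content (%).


Vol cement = 338 / (3.15 * 1000) = 0.107302 m3
Vol water = 187 / 1000 = 0.187 m3
Vol sand = 795 / (2.65 * 1000) = 0.3 m3
Vol gravel = 971 / (2.70 * 1000) = 0.35963 m3
Total solid + water volume = 0.953931 m3
Air = (1 - 0.953931) * 100 = 4.61%

4.61


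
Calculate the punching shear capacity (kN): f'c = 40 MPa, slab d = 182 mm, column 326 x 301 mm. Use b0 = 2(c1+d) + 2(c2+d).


b0 = 2*(326 + 182) + 2*(301 + 182) = 1982 mm
Vc = 0.33 * sqrt(40) * 1982 * 182 / 1000
= 752.87 kN

752.87


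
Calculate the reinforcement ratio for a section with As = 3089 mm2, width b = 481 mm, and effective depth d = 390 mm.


rho = As / (b * d)
= 3089 / (481 * 390)
= 0.0165

0.0165


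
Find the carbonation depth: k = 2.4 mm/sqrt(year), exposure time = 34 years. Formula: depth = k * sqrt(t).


depth = k * sqrt(t)
= 2.4 * sqrt(34)
= 13.99 mm

13.99


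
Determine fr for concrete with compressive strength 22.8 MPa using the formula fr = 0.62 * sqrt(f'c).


fr = 0.62 * sqrt(22.8)
= 2.96 MPa

2.96


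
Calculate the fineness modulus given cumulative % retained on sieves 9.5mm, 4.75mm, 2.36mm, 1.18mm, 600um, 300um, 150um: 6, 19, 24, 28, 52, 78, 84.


FM = sum(cumulative % retained) / 100
= 291 / 100
= 2.91

2.91


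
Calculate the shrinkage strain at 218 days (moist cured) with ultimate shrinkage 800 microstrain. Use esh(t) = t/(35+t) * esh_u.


esh(218) = 218 / (35 + 218) * 800
= 218 / 253 * 800
= 689.3 microstrain

689.3


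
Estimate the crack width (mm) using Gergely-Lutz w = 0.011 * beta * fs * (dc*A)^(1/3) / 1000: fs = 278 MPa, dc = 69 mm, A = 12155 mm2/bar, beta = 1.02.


w = 0.011 * beta * fs * (dc * A)^(1/3) / 1000
= 0.011 * 1.02 * 278 * (69 * 12155)^(1/3) / 1000
= 0.294 mm

0.294


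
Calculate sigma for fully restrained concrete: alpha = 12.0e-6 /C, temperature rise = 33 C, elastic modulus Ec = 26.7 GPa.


sigma = alpha * dT * Ec
= 12.0e-6 * 33 * 26.7 * 1000
= 10.573 MPa

10.573


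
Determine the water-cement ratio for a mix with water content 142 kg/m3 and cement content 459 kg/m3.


w/c = water / cement
w/c = 142 / 459 = 0.309

0.309


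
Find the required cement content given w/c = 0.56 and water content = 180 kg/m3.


Cement = water / (w/c)
= 180 / 0.56
= 321.4 kg/m3

321.4


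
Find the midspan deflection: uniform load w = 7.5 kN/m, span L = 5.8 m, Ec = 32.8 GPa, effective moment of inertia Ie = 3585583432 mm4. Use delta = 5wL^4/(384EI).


Convert: L = 5.8 m = 5800 mm, Ec = 32.8 GPa = 32800 MPa
delta = 5 * 7.5 * 5800^4 / (384 * 32800 * 3585583432)
= 0.94 mm

0.94


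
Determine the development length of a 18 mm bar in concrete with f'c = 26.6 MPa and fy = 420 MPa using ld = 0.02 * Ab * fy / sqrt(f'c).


Ab = pi * 18^2 / 4 = 254.469 mm2
ld = 0.02 * 254.469 * 420 / sqrt(26.6)
= 414.5 mm

414.5


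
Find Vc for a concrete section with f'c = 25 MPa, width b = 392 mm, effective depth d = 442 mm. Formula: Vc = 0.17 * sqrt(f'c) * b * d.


Vc = 0.17 * sqrt(25) * 392 * 442 / 1000
= 147.27 kN

147.27


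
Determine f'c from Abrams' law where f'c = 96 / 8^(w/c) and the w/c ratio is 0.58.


f'c = 96 / 8^0.58
= 96 / 3.34
= 28.74 MPa

28.74


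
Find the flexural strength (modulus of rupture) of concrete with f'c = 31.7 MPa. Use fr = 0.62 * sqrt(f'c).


fr = 0.62 * sqrt(31.7)
= 3.491 MPa

3.491


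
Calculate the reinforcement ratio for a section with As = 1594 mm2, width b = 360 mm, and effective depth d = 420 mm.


rho = As / (b * d)
= 1594 / (360 * 420)
= 0.0105

0.0105


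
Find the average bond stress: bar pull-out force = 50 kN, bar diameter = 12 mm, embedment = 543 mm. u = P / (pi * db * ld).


u = P / (pi * db * ld)
= 50 * 1000 / (pi * 12 * 543)
= 2.443 MPa

2.443


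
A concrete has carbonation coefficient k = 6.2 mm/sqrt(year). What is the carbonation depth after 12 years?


depth = k * sqrt(t)
= 6.2 * sqrt(12)
= 21.48 mm

21.48


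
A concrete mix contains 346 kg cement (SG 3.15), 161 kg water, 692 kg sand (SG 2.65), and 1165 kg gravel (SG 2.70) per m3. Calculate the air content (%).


Vol cement = 346 / (3.15 * 1000) = 0.109841 m3
Vol water = 161 / 1000 = 0.161 m3
Vol sand = 692 / (2.65 * 1000) = 0.261132 m3
Vol gravel = 1165 / (2.70 * 1000) = 0.431481 m3
Total solid + water volume = 0.963455 m3
Air = (1 - 0.963455) * 100 = 3.65%

3.65


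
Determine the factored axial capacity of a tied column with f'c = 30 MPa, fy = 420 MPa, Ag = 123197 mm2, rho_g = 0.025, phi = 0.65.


Ast = rho * Ag = 0.025 * 123197 = 3079.925 mm2
phi*Pn = 0.65 * 0.80 * (0.85 * 30 * (123197 - 3079.925) + 420 * 3079.925) / 1000
= 2265.41 kN

2265.41


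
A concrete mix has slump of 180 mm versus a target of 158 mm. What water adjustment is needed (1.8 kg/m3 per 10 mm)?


Difference = 158 - 180 = -22 mm
Water adjustment = -22 * 1.8 / 10 = -4.0 kg/m3

-4.0


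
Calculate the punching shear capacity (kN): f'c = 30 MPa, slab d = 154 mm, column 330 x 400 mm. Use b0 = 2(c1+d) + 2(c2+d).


b0 = 2*(330 + 154) + 2*(400 + 154) = 2076 mm
Vc = 0.33 * sqrt(30) * 2076 * 154 / 1000
= 577.86 kN

577.86


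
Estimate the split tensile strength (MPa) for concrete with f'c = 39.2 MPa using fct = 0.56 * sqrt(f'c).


fct = 0.56 * sqrt(39.2)
= 0.56 * 6.261
= 3.506 MPa

3.506


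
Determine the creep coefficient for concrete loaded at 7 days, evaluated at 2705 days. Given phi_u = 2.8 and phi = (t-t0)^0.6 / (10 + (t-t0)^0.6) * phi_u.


dt = 2705 - 7 = 2698
phi = 2698^0.6 / (10 + 2698^0.6) * 2.8
= 2.575

2.575


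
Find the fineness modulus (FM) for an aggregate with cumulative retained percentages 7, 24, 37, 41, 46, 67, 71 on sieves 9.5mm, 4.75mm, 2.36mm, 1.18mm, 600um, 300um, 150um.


FM = sum(cumulative % retained) / 100
= 293 / 100
= 2.93

2.93


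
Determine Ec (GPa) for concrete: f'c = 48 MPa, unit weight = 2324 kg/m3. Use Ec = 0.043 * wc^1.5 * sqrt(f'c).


Ec = 0.043 * 2324^1.5 * sqrt(48) / 1000
= 33.38 GPa

33.38


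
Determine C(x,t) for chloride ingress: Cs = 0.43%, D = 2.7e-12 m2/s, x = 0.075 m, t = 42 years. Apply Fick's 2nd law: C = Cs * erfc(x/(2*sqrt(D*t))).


t_seconds = 42 * 365.25 * 24 * 3600 = 1325419200.0 s
arg = 0.075 / (2 * sqrt(2.7e-12 * 1325419200.0))
= 0.6269
erfc(0.6269) = 0.3753
C = 0.43 * 0.3753 = 0.1614%

0.1614


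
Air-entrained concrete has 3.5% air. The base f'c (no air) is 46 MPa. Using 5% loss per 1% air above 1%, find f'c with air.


Strength loss = (3.5 - 1) * 5 = 12.5%
f'c = 46 * (1 - 12.5/100)
= 40.25 MPa

40.25


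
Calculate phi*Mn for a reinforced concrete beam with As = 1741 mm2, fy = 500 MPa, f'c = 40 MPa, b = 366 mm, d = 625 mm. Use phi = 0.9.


a = As * fy / (0.85 * f'c * b)
= 1741 * 500 / (0.85 * 40 * 366)
= 69.9534 mm
Mn = As * fy * (d - a/2) / 10^6
= 513.6153 kN-m
phi*Mn = 0.9 * 513.6153 = 462.25 kN-m

462.25


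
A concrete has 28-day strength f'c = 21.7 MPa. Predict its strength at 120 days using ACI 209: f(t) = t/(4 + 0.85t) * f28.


f(120) = 120 / (4 + 0.85 * 120) * 21.7
= 120 / 106.0 * 21.7
= 24.57 MPa

24.57


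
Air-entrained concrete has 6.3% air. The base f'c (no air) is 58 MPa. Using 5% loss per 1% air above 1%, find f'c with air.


Strength loss = (6.3 - 1) * 5 = 26.5%
f'c = 58 * (1 - 26.5/100)
= 42.63 MPa

42.63


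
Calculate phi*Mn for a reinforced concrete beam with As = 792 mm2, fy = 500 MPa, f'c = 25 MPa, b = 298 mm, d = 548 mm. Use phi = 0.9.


a = As * fy / (0.85 * f'c * b)
= 792 * 500 / (0.85 * 25 * 298)
= 62.5345 mm
Mn = As * fy * (d - a/2) / 10^6
= 204.6262 kN-m
phi*Mn = 0.9 * 204.6262 = 184.16 kN-m

184.16


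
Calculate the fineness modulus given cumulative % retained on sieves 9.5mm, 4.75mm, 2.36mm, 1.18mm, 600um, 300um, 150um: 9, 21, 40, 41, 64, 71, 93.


FM = sum(cumulative % retained) / 100
= 339 / 100
= 3.39

3.39


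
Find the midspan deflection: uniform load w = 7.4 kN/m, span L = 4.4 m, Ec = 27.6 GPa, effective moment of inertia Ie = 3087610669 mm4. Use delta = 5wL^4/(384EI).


Convert: L = 4.4 m = 4400 mm, Ec = 27.6 GPa = 27600 MPa
delta = 5 * 7.4 * 4400^4 / (384 * 27600 * 3087610669)
= 0.42 mm

0.42


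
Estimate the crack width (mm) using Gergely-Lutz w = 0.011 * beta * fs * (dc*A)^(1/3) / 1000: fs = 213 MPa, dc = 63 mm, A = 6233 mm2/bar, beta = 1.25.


w = 0.011 * beta * fs * (dc * A)^(1/3) / 1000
= 0.011 * 1.25 * 213 * (63 * 6233)^(1/3) / 1000
= 0.214 mm

0.214


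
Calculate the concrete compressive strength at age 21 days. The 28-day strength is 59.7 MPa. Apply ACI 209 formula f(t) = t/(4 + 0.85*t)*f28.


f(21) = 21 / (4 + 0.85 * 21) * 59.7
= 21 / 21.85 * 59.7
= 57.38 MPa

57.38


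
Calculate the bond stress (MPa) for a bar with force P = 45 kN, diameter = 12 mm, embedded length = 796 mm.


u = P / (pi * db * ld)
= 45 * 1000 / (pi * 12 * 796)
= 1.5 MPa

1.5


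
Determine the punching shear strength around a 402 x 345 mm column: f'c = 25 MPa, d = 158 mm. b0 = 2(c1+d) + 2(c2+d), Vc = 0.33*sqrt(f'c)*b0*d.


b0 = 2*(402 + 158) + 2*(345 + 158) = 2126 mm
Vc = 0.33 * sqrt(25) * 2126 * 158 / 1000
= 554.25 kN

554.25


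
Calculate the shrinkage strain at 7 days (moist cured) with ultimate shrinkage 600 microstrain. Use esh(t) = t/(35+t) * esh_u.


esh(7) = 7 / (35 + 7) * 600
= 7 / 42 * 600
= 100.0 microstrain

100.0


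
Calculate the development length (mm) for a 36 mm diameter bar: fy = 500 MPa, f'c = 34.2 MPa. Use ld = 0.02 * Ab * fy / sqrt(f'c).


Ab = pi * 36^2 / 4 = 1017.876 mm2
ld = 0.02 * 1017.876 * 500 / sqrt(34.2)
= 1740.5 mm

1740.5


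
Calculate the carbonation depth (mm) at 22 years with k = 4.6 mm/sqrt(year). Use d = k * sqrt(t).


depth = k * sqrt(t)
= 4.6 * sqrt(22)
= 21.58 mm

21.58


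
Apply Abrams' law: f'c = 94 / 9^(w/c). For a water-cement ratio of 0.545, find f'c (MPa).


f'c = 94 / 9^0.545
= 94 / 3.312
= 28.38 MPa

28.38


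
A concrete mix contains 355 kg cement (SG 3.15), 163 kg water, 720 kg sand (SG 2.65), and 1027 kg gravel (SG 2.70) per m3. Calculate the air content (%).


Vol cement = 355 / (3.15 * 1000) = 0.112698 m3
Vol water = 163 / 1000 = 0.163 m3
Vol sand = 720 / (2.65 * 1000) = 0.271698 m3
Vol gravel = 1027 / (2.70 * 1000) = 0.38037 m3
Total solid + water volume = 0.927767 m3
Air = (1 - 0.927767) * 100 = 7.22%

7.22


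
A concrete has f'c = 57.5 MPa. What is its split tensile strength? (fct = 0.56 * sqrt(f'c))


fct = 0.56 * sqrt(57.5)
= 0.56 * 7.583
= 4.246 MPa

4.246


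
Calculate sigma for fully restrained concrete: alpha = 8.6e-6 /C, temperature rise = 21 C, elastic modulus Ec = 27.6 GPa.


sigma = alpha * dT * Ec
= 8.6e-6 * 21 * 27.6 * 1000
= 4.985 MPa

4.985


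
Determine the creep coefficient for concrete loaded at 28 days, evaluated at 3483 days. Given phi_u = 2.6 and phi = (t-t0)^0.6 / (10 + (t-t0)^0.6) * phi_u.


dt = 3483 - 28 = 3455
phi = 3455^0.6 / (10 + 3455^0.6) * 2.6
= 2.418

2.418


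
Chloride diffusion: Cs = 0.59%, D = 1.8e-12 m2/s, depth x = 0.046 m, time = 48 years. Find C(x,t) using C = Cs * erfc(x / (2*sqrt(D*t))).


t_seconds = 48 * 365.25 * 24 * 3600 = 1514764800.0 s
arg = 0.046 / (2 * sqrt(1.8e-12 * 1514764800.0))
= 0.4405
erfc(0.4405) = 0.5333
C = 0.59 * 0.5333 = 0.3147%

0.3147


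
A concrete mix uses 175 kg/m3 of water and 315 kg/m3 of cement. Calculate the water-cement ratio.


w/c = water / cement
w/c = 175 / 315 = 0.556

0.556


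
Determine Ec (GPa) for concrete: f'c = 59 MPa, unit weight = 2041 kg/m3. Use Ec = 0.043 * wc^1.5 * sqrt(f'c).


Ec = 0.043 * 2041^1.5 * sqrt(59) / 1000
= 30.46 GPa

30.46


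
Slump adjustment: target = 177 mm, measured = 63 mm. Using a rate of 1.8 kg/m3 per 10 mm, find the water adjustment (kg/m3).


Difference = 177 - 63 = 114 mm
Water adjustment = 114 * 1.8 / 10 = 20.5 kg/m3

20.5


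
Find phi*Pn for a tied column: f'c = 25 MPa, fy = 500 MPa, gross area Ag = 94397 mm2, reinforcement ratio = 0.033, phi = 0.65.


Ast = rho * Ag = 0.033 * 94397 = 3115.101 mm2
phi*Pn = 0.65 * 0.80 * (0.85 * 25 * (94397 - 3115.101) + 500 * 3115.101) / 1000
= 1818.59 kN

1818.59


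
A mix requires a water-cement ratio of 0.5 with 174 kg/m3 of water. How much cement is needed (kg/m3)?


Cement = water / (w/c)
= 174 / 0.5
= 348.0 kg/m3

348.0


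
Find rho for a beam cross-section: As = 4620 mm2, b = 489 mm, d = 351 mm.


rho = As / (b * d)
= 4620 / (489 * 351)
= 0.0269

0.0269


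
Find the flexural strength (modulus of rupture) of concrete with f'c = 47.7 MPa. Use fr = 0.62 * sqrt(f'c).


fr = 0.62 * sqrt(47.7)
= 4.282 MPa

4.282


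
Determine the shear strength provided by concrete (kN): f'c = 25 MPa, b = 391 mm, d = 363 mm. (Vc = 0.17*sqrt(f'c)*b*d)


Vc = 0.17 * sqrt(25) * 391 * 363 / 1000
= 120.64 kN

120.64


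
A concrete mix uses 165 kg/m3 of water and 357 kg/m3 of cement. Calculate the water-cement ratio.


w/c = water / cement
w/c = 165 / 357 = 0.462

0.462


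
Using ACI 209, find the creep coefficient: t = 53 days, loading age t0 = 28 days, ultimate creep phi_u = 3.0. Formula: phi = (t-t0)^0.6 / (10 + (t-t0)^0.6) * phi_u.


dt = 53 - 28 = 25
phi = 25^0.6 / (10 + 25^0.6) * 3.0
= 1.225

1.225


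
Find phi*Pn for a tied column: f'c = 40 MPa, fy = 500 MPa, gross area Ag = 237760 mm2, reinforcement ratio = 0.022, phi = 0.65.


Ast = rho * Ag = 0.022 * 237760 = 5230.72 mm2
phi*Pn = 0.65 * 0.80 * (0.85 * 40 * (237760 - 5230.72) + 500 * 5230.72) / 1000
= 5471.1 kN

5471.1


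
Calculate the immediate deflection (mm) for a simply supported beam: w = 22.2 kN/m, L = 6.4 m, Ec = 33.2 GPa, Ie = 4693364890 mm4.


Convert: L = 6.4 m = 6400 mm, Ec = 33.2 GPa = 33200 MPa
delta = 5 * 22.2 * 6400^4 / (384 * 33200 * 4693364890)
= 3.11 mm

3.11


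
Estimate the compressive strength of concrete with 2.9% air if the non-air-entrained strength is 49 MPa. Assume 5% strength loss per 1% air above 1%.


Strength loss = (2.9 - 1) * 5 = 9.5%
f'c = 49 * (1 - 9.5/100)
= 44.34 MPa

44.34


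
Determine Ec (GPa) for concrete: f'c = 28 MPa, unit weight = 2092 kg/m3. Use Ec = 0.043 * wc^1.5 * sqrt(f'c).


Ec = 0.043 * 2092^1.5 * sqrt(28) / 1000
= 21.77 GPa

21.77


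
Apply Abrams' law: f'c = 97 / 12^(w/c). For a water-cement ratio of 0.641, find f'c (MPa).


f'c = 97 / 12^0.641
= 97 / 4.918
= 19.72 MPa

19.72


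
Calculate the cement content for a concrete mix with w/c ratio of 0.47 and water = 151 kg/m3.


Cement = water / (w/c)
= 151 / 0.47
= 321.3 kg/m3

321.3


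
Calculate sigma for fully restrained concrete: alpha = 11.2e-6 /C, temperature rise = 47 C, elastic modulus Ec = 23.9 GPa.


sigma = alpha * dT * Ec
= 11.2e-6 * 47 * 23.9 * 1000
= 12.581 MPa

12.581


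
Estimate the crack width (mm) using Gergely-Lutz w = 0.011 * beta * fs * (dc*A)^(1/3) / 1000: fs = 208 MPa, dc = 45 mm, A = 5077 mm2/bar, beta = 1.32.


w = 0.011 * beta * fs * (dc * A)^(1/3) / 1000
= 0.011 * 1.32 * 208 * (45 * 5077)^(1/3) / 1000
= 0.185 mm

0.185


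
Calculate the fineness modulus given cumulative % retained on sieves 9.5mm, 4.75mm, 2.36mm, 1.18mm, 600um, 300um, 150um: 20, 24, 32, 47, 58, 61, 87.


FM = sum(cumulative % retained) / 100
= 329 / 100
= 3.29

3.29


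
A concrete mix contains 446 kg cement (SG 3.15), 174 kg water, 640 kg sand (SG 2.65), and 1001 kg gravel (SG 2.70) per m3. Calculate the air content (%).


Vol cement = 446 / (3.15 * 1000) = 0.141587 m3
Vol water = 174 / 1000 = 0.174 m3
Vol sand = 640 / (2.65 * 1000) = 0.241509 m3
Vol gravel = 1001 / (2.70 * 1000) = 0.370741 m3
Total solid + water volume = 0.927837 m3
Air = (1 - 0.927837) * 100 = 7.22%

7.22


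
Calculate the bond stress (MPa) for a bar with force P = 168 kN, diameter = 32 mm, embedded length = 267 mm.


u = P / (pi * db * ld)
= 168 * 1000 / (pi * 32 * 267)
= 6.259 MPa

6.259


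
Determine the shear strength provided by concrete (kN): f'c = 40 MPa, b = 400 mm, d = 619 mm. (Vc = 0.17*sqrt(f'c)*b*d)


Vc = 0.17 * sqrt(40) * 400 * 619 / 1000
= 266.21 kN

266.21


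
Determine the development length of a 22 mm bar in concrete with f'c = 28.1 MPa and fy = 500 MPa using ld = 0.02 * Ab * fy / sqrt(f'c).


Ab = pi * 22^2 / 4 = 380.133 mm2
ld = 0.02 * 380.133 * 500 / sqrt(28.1)
= 717.1 mm

717.1


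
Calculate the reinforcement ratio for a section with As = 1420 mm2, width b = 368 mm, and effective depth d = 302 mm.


rho = As / (b * d)
= 1420 / (368 * 302)
= 0.0128

0.0128


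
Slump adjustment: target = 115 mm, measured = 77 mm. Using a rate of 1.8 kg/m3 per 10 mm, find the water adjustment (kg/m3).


Difference = 115 - 77 = 38 mm
Water adjustment = 38 * 1.8 / 10 = 6.8 kg/m3

6.8


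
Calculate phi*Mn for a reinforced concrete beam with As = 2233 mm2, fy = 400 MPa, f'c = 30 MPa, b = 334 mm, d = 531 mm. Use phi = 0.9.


a = As * fy / (0.85 * f'c * b)
= 2233 * 400 / (0.85 * 30 * 334)
= 104.8726 mm
Mn = As * fy * (d - a/2) / 10^6
= 427.4531 kN-m
phi*Mn = 0.9 * 427.4531 = 384.71 kN-m

384.71


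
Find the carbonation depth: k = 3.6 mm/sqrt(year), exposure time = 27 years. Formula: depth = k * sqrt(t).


depth = k * sqrt(t)
= 3.6 * sqrt(27)
= 18.71 mm

18.71


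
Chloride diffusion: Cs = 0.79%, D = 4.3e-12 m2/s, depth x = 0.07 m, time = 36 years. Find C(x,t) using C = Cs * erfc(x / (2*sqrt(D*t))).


t_seconds = 36 * 365.25 * 24 * 3600 = 1136073600.0 s
arg = 0.07 / (2 * sqrt(4.3e-12 * 1136073600.0))
= 0.5008
erfc(0.5008) = 0.4788
C = 0.79 * 0.4788 = 0.3783%

0.3783


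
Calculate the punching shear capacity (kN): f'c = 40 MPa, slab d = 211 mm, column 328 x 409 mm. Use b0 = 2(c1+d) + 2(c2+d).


b0 = 2*(328 + 211) + 2*(409 + 211) = 2318 mm
Vc = 0.33 * sqrt(40) * 2318 * 211 / 1000
= 1020.8 kN

1020.8


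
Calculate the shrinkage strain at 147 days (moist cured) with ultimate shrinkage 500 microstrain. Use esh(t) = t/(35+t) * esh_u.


esh(147) = 147 / (35 + 147) * 500
= 147 / 182 * 500
= 403.8 microstrain

403.8


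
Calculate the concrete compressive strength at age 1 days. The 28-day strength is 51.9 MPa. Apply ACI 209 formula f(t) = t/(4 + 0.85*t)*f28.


f(1) = 1 / (4 + 0.85 * 1) * 51.9
= 1 / 4.85 * 51.9
= 10.7 MPa

10.7


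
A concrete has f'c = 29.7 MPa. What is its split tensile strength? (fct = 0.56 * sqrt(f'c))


fct = 0.56 * sqrt(29.7)
= 0.56 * 5.45
= 3.052 MPa

3.052


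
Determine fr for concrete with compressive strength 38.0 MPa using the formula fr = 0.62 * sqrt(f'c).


fr = 0.62 * sqrt(38.0)
= 3.822 MPa

3.822


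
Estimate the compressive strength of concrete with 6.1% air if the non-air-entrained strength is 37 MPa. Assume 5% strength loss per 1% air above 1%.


Strength loss = (6.1 - 1) * 5 = 25.5%
f'c = 37 * (1 - 25.5/100)
= 27.57 MPa

27.57


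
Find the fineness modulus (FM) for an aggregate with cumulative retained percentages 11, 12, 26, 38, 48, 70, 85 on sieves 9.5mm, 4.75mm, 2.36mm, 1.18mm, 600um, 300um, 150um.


FM = sum(cumulative % retained) / 100
= 290 / 100
= 2.9

2.9


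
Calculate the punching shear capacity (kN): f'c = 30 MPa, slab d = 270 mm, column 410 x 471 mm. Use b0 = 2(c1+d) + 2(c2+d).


b0 = 2*(410 + 270) + 2*(471 + 270) = 2842 mm
Vc = 0.33 * sqrt(30) * 2842 * 270 / 1000
= 1386.96 kN

1386.96


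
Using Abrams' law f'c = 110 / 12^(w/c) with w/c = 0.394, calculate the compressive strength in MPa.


f'c = 110 / 12^0.394
= 110 / 2.662
= 41.32 MPa

41.32


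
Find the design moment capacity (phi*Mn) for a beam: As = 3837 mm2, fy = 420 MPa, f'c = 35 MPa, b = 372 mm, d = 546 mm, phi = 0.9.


a = As * fy / (0.85 * f'c * b)
= 3837 * 420 / (0.85 * 35 * 372)
= 145.6167 mm
Mn = As * fy * (d - a/2) / 10^6
= 762.5673 kN-m
phi*Mn = 0.9 * 762.5673 = 686.31 kN-m

686.31


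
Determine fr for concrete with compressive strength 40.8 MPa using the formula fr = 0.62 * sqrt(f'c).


fr = 0.62 * sqrt(40.8)
= 3.96 MPa

3.96


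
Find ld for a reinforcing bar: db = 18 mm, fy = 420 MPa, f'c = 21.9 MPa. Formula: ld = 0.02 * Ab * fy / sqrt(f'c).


Ab = pi * 18^2 / 4 = 254.469 mm2
ld = 0.02 * 254.469 * 420 / sqrt(21.9)
= 456.8 mm

456.8


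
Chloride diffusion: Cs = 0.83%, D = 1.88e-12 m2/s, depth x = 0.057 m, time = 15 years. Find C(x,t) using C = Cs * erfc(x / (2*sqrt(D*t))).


t_seconds = 15 * 365.25 * 24 * 3600 = 473364000.0 s
arg = 0.057 / (2 * sqrt(1.88e-12 * 473364000.0))
= 0.9554
erfc(0.9554) = 0.1767
C = 0.83 * 0.1767 = 0.1466%

0.1466


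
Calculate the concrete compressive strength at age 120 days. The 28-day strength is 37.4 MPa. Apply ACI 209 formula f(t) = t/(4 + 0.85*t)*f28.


f(120) = 120 / (4 + 0.85 * 120) * 37.4
= 120 / 106.0 * 37.4
= 42.34 MPa

42.34


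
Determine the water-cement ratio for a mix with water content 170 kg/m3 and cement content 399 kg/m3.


w/c = water / cement
w/c = 170 / 399 = 0.426

0.426


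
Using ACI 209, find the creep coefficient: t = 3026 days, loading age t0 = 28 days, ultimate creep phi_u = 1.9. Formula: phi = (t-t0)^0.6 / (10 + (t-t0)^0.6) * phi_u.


dt = 3026 - 28 = 2998
phi = 2998^0.6 / (10 + 2998^0.6) * 1.9
= 1.756

1.756


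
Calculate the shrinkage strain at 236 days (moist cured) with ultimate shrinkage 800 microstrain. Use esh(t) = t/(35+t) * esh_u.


esh(236) = 236 / (35 + 236) * 800
= 236 / 271 * 800
= 696.7 microstrain

696.7


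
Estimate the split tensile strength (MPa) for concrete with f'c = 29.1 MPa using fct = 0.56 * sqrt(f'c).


fct = 0.56 * sqrt(29.1)
= 0.56 * 5.394
= 3.021 MPa

3.021


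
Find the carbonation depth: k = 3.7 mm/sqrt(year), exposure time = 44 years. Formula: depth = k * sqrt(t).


depth = k * sqrt(t)
= 3.7 * sqrt(44)
= 24.54 mm

24.54


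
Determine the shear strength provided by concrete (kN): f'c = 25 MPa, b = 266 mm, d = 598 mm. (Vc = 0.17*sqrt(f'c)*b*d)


Vc = 0.17 * sqrt(25) * 266 * 598 / 1000
= 135.21 kN

135.21


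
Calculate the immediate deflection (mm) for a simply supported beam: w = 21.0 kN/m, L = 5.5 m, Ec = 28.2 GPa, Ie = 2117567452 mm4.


Convert: L = 5.5 m = 5500 mm, Ec = 28.2 GPa = 28200 MPa
delta = 5 * 21.0 * 5500^4 / (384 * 28200 * 2117567452)
= 4.19 mm

4.19


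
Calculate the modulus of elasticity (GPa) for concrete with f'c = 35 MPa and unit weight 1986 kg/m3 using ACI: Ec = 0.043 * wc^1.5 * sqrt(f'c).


Ec = 0.043 * 1986^1.5 * sqrt(35) / 1000
= 22.51 GPa

22.51


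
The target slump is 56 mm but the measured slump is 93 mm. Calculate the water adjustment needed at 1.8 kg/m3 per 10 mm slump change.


Difference = 56 - 93 = -37 mm
Water adjustment = -37 * 1.8 / 10 = -6.7 kg/m3

-6.7


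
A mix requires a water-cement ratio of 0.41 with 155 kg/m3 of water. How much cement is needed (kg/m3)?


Cement = water / (w/c)
= 155 / 0.41
= 378.0 kg/m3

378.0


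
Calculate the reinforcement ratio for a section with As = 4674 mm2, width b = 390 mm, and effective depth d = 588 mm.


rho = As / (b * d)
= 4674 / (390 * 588)
= 0.0204

0.0204


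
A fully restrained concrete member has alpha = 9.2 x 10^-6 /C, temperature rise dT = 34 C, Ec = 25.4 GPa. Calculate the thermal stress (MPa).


sigma = alpha * dT * Ec
= 9.2e-6 * 34 * 25.4 * 1000
= 7.945 MPa

7.945


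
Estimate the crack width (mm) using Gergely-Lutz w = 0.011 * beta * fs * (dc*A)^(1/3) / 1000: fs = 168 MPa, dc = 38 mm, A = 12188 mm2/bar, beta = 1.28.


w = 0.011 * beta * fs * (dc * A)^(1/3) / 1000
= 0.011 * 1.28 * 168 * (38 * 12188)^(1/3) / 1000
= 0.183 mm

0.183


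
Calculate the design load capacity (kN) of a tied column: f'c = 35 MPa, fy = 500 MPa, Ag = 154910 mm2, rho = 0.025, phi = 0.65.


Ast = rho * Ag = 0.025 * 154910 = 3872.75 mm2
phi*Pn = 0.65 * 0.80 * (0.85 * 35 * (154910 - 3872.75) + 500 * 3872.75) / 1000
= 3343.46 kN

3343.46


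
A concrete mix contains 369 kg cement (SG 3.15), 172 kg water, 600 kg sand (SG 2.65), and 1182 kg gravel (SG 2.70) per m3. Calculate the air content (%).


Vol cement = 369 / (3.15 * 1000) = 0.117143 m3
Vol water = 172 / 1000 = 0.172 m3
Vol sand = 600 / (2.65 * 1000) = 0.226415 m3
Vol gravel = 1182 / (2.70 * 1000) = 0.437778 m3
Total solid + water volume = 0.953336 m3
Air = (1 - 0.953336) * 100 = 4.67%

4.67


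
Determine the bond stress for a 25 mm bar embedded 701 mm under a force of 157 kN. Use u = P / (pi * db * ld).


u = P / (pi * db * ld)
= 157 * 1000 / (pi * 25 * 701)
= 2.852 MPa

2.852


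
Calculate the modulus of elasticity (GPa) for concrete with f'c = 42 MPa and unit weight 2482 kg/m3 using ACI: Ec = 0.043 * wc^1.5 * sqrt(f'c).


Ec = 0.043 * 2482^1.5 * sqrt(42) / 1000
= 34.46 GPa

34.46


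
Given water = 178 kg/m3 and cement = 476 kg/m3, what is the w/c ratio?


w/c = water / cement
w/c = 178 / 476 = 0.374

0.374


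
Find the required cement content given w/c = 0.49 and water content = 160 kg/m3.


Cement = water / (w/c)
= 160 / 0.49
= 326.5 kg/m3

326.5


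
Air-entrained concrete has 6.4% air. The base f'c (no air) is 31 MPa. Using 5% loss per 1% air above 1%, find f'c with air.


Strength loss = (6.4 - 1) * 5 = 27.0%
f'c = 31 * (1 - 27.0/100)
= 22.63 MPa

22.63


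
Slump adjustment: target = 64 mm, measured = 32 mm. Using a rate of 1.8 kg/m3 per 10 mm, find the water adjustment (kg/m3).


Difference = 64 - 32 = 32 mm
Water adjustment = 32 * 1.8 / 10 = 5.8 kg/m3

5.8


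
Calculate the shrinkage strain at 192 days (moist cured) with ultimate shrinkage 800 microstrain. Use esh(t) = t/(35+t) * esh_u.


esh(192) = 192 / (35 + 192) * 800
= 192 / 227 * 800
= 676.7 microstrain

676.7


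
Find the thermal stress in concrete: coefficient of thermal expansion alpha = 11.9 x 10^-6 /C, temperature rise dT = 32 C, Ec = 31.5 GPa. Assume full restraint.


sigma = alpha * dT * Ec
= 11.9e-6 * 32 * 31.5 * 1000
= 11.995 MPa

11.995


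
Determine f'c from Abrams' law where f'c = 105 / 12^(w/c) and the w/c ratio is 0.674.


f'c = 105 / 12^0.674
= 105 / 5.338
= 19.67 MPa

19.67


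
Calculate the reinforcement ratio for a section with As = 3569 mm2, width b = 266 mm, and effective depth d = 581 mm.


rho = As / (b * d)
= 3569 / (266 * 581)
= 0.0231

0.0231


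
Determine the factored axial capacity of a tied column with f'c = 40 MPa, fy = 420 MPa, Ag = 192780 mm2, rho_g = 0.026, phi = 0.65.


Ast = rho * Ag = 0.026 * 192780 = 5012.28 mm2
phi*Pn = 0.65 * 0.80 * (0.85 * 40 * (192780 - 5012.28) + 420 * 5012.28) / 1000
= 4414.42 kN

4414.42


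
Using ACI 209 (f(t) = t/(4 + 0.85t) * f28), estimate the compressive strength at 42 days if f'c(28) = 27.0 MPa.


f(42) = 42 / (4 + 0.85 * 42) * 27.0
= 42 / 39.7 * 27.0
= 28.56 MPa

28.56


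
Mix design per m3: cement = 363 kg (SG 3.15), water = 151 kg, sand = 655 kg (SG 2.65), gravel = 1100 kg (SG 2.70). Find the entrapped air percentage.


Vol cement = 363 / (3.15 * 1000) = 0.115238 m3
Vol water = 151 / 1000 = 0.151 m3
Vol sand = 655 / (2.65 * 1000) = 0.24717 m3
Vol gravel = 1100 / (2.70 * 1000) = 0.407407 m3
Total solid + water volume = 0.920815 m3
Air = (1 - 0.920815) * 100 = 7.92%

7.92


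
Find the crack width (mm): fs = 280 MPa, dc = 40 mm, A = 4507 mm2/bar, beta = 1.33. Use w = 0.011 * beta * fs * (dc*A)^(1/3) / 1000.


w = 0.011 * beta * fs * (dc * A)^(1/3) / 1000
= 0.011 * 1.33 * 280 * (40 * 4507)^(1/3) / 1000
= 0.231 mm

0.231


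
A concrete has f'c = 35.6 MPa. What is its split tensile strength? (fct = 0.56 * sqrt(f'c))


fct = 0.56 * sqrt(35.6)
= 0.56 * 5.967
= 3.341 MPa

3.341


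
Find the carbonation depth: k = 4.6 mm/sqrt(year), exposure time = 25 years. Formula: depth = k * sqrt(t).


depth = k * sqrt(t)
= 4.6 * sqrt(25)
= 23.0 mm

23.0


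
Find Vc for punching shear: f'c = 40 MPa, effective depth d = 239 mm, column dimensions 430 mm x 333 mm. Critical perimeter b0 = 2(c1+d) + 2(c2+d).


b0 = 2*(430 + 239) + 2*(333 + 239) = 2482 mm
Vc = 0.33 * sqrt(40) * 2482 * 239 / 1000
= 1238.07 kN

1238.07


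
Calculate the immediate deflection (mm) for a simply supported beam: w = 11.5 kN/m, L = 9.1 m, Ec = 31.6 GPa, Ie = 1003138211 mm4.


Convert: L = 9.1 m = 9100 mm, Ec = 31.6 GPa = 31600 MPa
delta = 5 * 11.5 * 9100^4 / (384 * 31600 * 1003138211)
= 32.39 mm

32.39


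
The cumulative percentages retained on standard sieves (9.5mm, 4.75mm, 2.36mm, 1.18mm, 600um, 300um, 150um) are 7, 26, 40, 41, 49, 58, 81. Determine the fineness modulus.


FM = sum(cumulative % retained) / 100
= 302 / 100
= 3.02

3.02


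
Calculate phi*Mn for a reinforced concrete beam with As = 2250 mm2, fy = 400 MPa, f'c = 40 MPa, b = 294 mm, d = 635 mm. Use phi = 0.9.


a = As * fy / (0.85 * f'c * b)
= 2250 * 400 / (0.85 * 40 * 294)
= 90.036 mm
Mn = As * fy * (d - a/2) / 10^6
= 530.9838 kN-m
phi*Mn = 0.9 * 530.9838 = 477.89 kN-m

477.89
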